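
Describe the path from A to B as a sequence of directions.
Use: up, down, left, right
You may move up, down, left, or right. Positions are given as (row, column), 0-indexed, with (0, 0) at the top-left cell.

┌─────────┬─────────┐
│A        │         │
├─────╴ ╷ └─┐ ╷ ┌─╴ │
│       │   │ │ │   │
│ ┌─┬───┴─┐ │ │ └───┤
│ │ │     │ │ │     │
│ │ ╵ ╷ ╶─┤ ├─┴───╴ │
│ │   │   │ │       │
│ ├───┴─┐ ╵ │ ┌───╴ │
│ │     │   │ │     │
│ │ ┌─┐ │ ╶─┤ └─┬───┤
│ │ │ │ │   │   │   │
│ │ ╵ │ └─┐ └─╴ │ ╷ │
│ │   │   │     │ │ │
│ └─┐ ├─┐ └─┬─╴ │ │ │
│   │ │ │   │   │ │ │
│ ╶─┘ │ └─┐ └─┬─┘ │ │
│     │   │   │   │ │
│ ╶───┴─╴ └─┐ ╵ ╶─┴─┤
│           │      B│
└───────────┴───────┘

Finding the path and converting it to directions:
Path through cells: (0,0) → (0,1) → (0,2) → (0,3) → (1,3) → (1,2) → (1,1) → (1,0) → (2,0) → (3,0) → (4,0) → (5,0) → (6,0) → (7,0) → (8,0) → (8,1) → (8,2) → (7,2) → (6,2) → (6,1) → (5,1) → (4,1) → (4,2) → (4,3) → (5,3) → (6,3) → (6,4) → (7,4) → (7,5) → (8,5) → (8,6) → (9,6) → (9,7) → (9,8) → (9,9)
Directions: right, right, right, down, left, left, left, down, down, down, down, down, down, down, right, right, up, up, left, up, up, right, right, down, down, right, down, right, down, right, down, right, right, right

Solution:

┌─────────┬─────────┐
│A → → ↓  │         │
├─────╴ ╷ └─┐ ╷ ┌─╴ │
│↓ ← ← ↲│   │ │ │   │
│ ┌─┬───┴─┐ │ │ └───┤
│↓│ │     │ │ │     │
│ │ ╵ ╷ ╶─┤ ├─┴───╴ │
│↓│   │   │ │       │
│ ├───┴─┐ ╵ │ ┌───╴ │
│↓│↱ → ↓│   │ │     │
│ │ ┌─┐ │ ╶─┤ └─┬───┤
│↓│↑│ │↓│   │   │   │
│ │ ╵ │ └─┐ └─╴ │ ╷ │
│↓│↑ ↰│↳ ↓│     │ │ │
│ └─┐ ├─┐ └─┬─╴ │ │ │
│↓  │↑│ │↳ ↓│   │ │ │
│ ╶─┘ │ └─┐ └─┬─┘ │ │
│↳ → ↑│   │↳ ↓│   │ │
│ ╶───┴─╴ └─┐ ╵ ╶─┴─┤
│           │↳ → → B│
└───────────┴───────┘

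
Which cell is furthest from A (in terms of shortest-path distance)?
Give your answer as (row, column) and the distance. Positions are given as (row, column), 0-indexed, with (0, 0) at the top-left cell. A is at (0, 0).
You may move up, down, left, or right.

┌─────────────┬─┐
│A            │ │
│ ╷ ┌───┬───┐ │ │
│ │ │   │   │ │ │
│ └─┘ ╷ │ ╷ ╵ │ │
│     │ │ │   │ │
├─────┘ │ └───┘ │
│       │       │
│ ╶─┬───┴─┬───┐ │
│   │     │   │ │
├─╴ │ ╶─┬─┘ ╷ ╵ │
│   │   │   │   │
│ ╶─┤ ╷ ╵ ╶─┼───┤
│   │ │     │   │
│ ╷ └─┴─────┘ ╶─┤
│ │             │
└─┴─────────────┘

Computing BFS distances from A to all cells:
Furthest cell: (4, 4)
Distance: 30 steps

Path from A to the furthest cell:

┌─────────────┬─┐
│A → → → → → ↓│ │
│ ╷ ┌───┬───┐ │ │
│ │ │   │↓ ↰│↓│ │
│ └─┘ ╷ │ ╷ ╵ │ │
│     │ │↓│↑ ↲│ │
├─────┘ │ └───┘ │
│       │↳ → → ↓│
│ ╶─┬───┴─┬───┐ │
│   │↱ → B│↓ ↰│↓│
├─╴ │ ╶─┬─┘ ╷ ╵ │
│   │↑ ↰│↓ ↲│↑ ↲│
│ ╶─┤ ╷ ╵ ╶─┼───┤
│   │ │↑ ↲  │   │
│ ╷ └─┴─────┘ ╶─┤
│ │             │
└─┴─────────────┘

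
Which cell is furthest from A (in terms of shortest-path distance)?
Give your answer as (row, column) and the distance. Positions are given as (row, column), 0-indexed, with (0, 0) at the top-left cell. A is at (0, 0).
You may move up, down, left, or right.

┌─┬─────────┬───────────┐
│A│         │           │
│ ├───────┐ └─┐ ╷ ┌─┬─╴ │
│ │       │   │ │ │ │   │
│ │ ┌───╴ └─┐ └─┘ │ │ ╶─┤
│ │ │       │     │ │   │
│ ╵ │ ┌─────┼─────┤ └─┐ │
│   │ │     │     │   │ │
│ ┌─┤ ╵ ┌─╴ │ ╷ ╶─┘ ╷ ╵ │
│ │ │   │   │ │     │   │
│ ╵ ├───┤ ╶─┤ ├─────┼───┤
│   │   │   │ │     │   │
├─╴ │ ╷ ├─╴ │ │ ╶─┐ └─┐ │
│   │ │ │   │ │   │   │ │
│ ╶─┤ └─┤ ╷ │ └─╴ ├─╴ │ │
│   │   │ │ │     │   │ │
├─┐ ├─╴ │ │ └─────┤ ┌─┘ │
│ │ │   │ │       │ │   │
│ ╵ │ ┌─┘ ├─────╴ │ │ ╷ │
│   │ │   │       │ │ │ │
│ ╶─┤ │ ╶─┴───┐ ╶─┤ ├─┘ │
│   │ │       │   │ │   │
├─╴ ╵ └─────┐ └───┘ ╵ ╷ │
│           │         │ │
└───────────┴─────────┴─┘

Computing BFS distances from A to all cells:
Furthest cell: (0, 1)
Distance: 83 steps

Path from A to the furthest cell:

┌─┬─────────┬───────────┐
│A│B ← ← ← ↰│    ↓ ← ← ↰│
│ ├───────┐ └─┐ ╷ ┌─┬─╴ │
│↓│↱ → → ↓│↑ ↰│ │↓│ │↱ ↑│
│ │ ┌───╴ └─┐ └─┘ │ │ ╶─┤
│↓│↑│↓ ← ↲  │↑ ← ↲│ │↑ ↰│
│ ╵ │ ┌─────┼─────┤ └─┐ │
│↳ ↑│↓│↱ → ↓│↱ ↓  │↱ ↓│↑│
│ ┌─┤ ╵ ┌─╴ │ ╷ ╶─┘ ╷ ╵ │
│ │ │↳ ↑│↓ ↲│↑│↳ → ↑│↳ ↑│
│ ╵ ├───┤ ╶─┤ ├─────┼───┤
│   │   │↳ ↓│↑│↓ ← ↰│   │
├─╴ │ ╷ ├─╴ │ │ ╶─┐ └─┐ │
│   │ │ │↓ ↲│↑│↳ ↓│↑ ↰│ │
│ ╶─┤ └─┤ ╷ │ └─╴ ├─╴ │ │
│   │   │↓│ │↑ ← ↲│↱ ↑│ │
├─┐ ├─╴ │ │ └─────┤ ┌─┘ │
│ │ │   │↓│       │↑│   │
│ ╵ │ ┌─┘ ├─────╴ │ │ ╷ │
│   │ │↓ ↲│       │↑│ │ │
│ ╶─┤ │ ╶─┴───┐ ╶─┤ ├─┘ │
│   │ │↳ → → ↓│   │↑│   │
├─╴ ╵ └─────┐ └───┘ ╵ ╷ │
│           │↳ → → ↑  │ │
└───────────┴─────────┴─┘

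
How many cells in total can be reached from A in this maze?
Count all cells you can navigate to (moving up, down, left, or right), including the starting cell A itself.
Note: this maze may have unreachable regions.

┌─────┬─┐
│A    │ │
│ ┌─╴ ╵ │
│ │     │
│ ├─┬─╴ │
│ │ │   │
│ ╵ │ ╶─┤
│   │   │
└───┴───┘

Using BFS/flood-fill to find all reachable cells from A:
Maze size: 4 × 4 = 16 total cells
All cells are reachable — the maze is fully connected.
Reachable cells: 16

Reachable region (· marks reachable cells):

┌─────┬─┐
│A · ·│·│
│ ┌─╴ ╵ │
│·│· · ·│
│ ├─┬─╴ │
│·│·│· ·│
│ ╵ │ ╶─┤
│· ·│· ·│
└───┴───┘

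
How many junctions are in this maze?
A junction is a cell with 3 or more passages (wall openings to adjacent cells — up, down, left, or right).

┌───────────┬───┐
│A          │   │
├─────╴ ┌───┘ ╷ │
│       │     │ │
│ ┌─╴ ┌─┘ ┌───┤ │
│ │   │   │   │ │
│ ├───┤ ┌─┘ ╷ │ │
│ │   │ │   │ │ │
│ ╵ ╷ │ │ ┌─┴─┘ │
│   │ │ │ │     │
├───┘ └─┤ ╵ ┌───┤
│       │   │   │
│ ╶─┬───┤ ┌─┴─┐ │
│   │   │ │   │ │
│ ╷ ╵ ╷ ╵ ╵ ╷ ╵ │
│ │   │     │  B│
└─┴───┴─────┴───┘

Checking each cell for number of passages:

Junctions found (3+ passages):
  (0, 3): 3 passages
  (1, 2): 3 passages
  (5, 2): 3 passages
  (5, 4): 3 passages
  (6, 0): 3 passages
  (7, 4): 3 passages
Total junctions: 6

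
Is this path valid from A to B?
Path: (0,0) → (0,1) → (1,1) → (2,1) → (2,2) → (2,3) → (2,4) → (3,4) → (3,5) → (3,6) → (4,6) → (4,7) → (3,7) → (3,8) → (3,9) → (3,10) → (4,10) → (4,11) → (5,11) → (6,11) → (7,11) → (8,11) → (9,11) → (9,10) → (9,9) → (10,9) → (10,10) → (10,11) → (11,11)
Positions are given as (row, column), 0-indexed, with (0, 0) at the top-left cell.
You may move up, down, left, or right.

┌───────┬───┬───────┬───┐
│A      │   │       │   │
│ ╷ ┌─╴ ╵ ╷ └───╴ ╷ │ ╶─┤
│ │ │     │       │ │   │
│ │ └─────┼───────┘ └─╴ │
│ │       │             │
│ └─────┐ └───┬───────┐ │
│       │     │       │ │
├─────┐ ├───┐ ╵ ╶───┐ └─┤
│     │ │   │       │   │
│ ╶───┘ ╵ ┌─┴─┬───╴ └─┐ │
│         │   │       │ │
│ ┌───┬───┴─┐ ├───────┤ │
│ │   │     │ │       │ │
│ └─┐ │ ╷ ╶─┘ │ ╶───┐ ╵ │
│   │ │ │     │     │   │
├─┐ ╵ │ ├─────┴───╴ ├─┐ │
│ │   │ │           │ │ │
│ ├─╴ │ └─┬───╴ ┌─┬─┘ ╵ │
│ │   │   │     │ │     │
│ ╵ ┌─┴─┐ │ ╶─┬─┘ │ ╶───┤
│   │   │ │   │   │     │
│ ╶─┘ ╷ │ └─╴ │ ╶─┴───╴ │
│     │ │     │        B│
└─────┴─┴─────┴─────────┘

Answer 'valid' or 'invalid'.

Checking path validity:
Result: All consecutive moves are passable.

valid

Correct solution:

┌───────┬───┬───────┬───┐
│A ↓    │   │       │   │
│ ╷ ┌─╴ ╵ ╷ └───╴ ╷ │ ╶─┤
│ │↓│     │       │ │   │
│ │ └─────┼───────┘ └─╴ │
│ │↳ → → ↓│             │
│ └─────┐ └───┬───────┐ │
│       │↳ → ↓│↱ → → ↓│ │
├─────┐ ├───┐ ╵ ╶───┐ └─┤
│     │ │   │↳ ↑    │↳ ↓│
│ ╶───┘ ╵ ┌─┴─┬───╴ └─┐ │
│         │   │       │↓│
│ ┌───┬───┴─┐ ├───────┤ │
│ │   │     │ │       │↓│
│ └─┐ │ ╷ ╶─┘ │ ╶───┐ ╵ │
│   │ │ │     │     │  ↓│
├─┐ ╵ │ ├─────┴───╴ ├─┐ │
│ │   │ │           │ │↓│
│ ├─╴ │ └─┬───╴ ┌─┬─┘ ╵ │
│ │   │   │     │ │↓ ← ↲│
│ ╵ ┌─┴─┐ │ ╶─┬─┘ │ ╶───┤
│   │   │ │   │   │↳ → ↓│
│ ╶─┘ ╷ │ └─╴ │ ╶─┴───╴ │
│     │ │     │        B│
└─────┴─┴─────┴─────────┘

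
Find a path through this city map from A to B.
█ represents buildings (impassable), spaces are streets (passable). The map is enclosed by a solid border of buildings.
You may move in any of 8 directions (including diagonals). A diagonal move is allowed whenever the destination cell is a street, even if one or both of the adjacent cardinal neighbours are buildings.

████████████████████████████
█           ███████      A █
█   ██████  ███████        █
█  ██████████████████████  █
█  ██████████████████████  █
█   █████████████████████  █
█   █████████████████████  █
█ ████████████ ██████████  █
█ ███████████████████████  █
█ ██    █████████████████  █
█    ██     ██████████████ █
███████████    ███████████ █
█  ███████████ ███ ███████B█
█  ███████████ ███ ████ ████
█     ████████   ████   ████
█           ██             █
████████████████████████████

Finding the shortest path from A to B:
Movement: 8-directional
Path length: 11 steps
Directions: down → down → down → down → down → down → down → down → down-right → down → down

Solution:

████████████████████████████
█           ███████      A █
█   ██████  ███████      ↓ █
█  ██████████████████████↓ █
█  ██████████████████████↓ █
█   █████████████████████↓ █
█   █████████████████████↓ █
█ ████████████ ██████████↓ █
█ ███████████████████████↓ █
█ ██    █████████████████↘ █
█    ██     ██████████████↓█
███████████    ███████████↓█
█  ███████████ ███ ███████B█
█  ███████████ ███ ████ ████
█     ████████   ████   ████
█           ██             █
████████████████████████████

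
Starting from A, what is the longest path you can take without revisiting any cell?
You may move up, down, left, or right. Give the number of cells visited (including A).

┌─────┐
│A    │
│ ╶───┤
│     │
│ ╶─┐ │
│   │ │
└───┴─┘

Finding longest simple path using DFS:
Start: (0, 0)
Longest path visits 5 cells
Path: A → down → right → right → down

Solution:

┌─────┐
│A    │
│ ╶───┤
│↳ → ↓│
│ ╶─┐ │
│   │B│
└───┴─┘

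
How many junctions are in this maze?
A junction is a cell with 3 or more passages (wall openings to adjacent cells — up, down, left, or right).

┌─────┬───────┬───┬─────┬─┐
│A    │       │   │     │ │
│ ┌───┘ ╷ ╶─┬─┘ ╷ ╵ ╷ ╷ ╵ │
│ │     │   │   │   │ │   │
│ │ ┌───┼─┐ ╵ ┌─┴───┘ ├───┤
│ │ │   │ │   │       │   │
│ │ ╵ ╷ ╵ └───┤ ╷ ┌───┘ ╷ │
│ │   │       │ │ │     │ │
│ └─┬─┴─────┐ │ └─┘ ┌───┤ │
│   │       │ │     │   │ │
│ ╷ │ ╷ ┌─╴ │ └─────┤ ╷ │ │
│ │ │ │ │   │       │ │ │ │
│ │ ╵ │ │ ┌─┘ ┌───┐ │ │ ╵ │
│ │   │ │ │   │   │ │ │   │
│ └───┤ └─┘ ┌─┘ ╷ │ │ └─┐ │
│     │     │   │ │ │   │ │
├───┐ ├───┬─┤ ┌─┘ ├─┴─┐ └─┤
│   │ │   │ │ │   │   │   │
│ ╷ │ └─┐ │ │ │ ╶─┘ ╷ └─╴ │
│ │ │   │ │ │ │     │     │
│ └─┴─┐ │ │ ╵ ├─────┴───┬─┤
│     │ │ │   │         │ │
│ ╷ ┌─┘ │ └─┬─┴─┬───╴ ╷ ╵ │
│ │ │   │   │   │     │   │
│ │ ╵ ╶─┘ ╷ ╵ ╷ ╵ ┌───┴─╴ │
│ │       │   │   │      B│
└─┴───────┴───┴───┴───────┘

Checking each cell for number of passages:

Junctions found (3+ passages):
  (0, 4): 3 passages
  (0, 10): 3 passages
  (2, 8): 3 passages
  (3, 4): 3 passages
  (4, 0): 3 passages
  (4, 3): 3 passages
  (5, 6): 3 passages
  (6, 12): 3 passages
  (10, 0): 3 passages
  (10, 1): 3 passages
  (10, 10): 3 passages
  (11, 4): 3 passages
  (11, 12): 3 passages
  (12, 2): 3 passages
Total junctions: 14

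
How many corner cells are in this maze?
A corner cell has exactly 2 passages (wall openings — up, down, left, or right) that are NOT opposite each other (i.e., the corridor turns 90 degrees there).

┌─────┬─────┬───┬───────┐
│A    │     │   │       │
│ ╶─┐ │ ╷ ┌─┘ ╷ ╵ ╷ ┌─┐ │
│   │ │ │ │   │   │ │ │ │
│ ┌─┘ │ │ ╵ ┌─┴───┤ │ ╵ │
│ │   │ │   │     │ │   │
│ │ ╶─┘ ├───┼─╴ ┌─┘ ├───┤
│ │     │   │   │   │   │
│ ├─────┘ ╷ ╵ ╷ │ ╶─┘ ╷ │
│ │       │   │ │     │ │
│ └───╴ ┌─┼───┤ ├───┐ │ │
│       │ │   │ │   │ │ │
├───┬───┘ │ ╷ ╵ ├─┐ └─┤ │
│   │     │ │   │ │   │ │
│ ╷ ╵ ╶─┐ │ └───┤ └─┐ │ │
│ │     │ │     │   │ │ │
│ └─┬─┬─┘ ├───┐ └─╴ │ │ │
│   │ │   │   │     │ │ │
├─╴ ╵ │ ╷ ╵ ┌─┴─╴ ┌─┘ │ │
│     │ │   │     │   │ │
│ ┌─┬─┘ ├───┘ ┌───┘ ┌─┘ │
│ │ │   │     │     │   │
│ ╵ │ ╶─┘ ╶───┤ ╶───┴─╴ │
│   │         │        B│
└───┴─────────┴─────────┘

Counting corner cells (2 non-opposite passages):
Total corners: 72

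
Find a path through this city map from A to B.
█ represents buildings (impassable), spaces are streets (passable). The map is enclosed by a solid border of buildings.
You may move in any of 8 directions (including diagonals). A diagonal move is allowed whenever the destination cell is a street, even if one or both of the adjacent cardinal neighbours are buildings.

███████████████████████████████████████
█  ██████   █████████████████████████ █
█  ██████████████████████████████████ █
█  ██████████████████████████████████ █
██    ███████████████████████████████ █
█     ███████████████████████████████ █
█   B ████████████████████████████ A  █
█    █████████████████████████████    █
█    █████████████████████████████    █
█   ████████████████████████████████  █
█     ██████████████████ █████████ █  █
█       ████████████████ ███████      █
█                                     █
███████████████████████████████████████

Finding the shortest path from A to B:
Movement: 8-directional
Path length: 40 steps
Directions: down → down → down-right → down → down-left → left → left → left → down-left → left → left → left → left → left → left → left → left → left → left → left → left → left → left → left → left → left → left → left → left → left → left → left → left → left → up-left → up-left → up-left → up → up → up-right

Solution:

███████████████████████████████████████
█  ██████   █████████████████████████ █
█  ██████████████████████████████████ █
█  ██████████████████████████████████ █
██    ███████████████████████████████ █
█     ███████████████████████████████ █
█   B ████████████████████████████ A  █
█  ↗ █████████████████████████████ ↓  █
█  ↑ █████████████████████████████ ↘  █
█  ↑████████████████████████████████↓ █
█   ↖ ██████████████████ █████████ █↙ █
█    ↖  ████████████████ ███████↙←←←  █
█     ↖←←←←←←←←←←←←←←←←←←←←←←←←←      █
███████████████████████████████████████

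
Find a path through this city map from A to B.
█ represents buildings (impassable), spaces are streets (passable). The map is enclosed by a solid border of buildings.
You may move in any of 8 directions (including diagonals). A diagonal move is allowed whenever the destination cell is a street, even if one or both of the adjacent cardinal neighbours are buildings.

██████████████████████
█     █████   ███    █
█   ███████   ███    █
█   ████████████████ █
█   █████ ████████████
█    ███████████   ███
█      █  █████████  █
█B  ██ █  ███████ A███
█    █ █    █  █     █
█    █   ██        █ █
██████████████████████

Finding the shortest path from A to B:
Movement: 8-directional
Path length: 18 steps
Directions: left → down-left → down-left → left → left → left → left → up-left → left → left → down-left → up-left → up → up-left → left → left → left → down-left

Solution:

██████████████████████
█     █████   ███    █
█   ███████   ███    █
█   ████████████████ █
█   █████ ████████████
█    ███████████   ███
█ ↙←←← █  █████████  █
█B  ██↖█  ███████↙A███
█    █↑█↙←← █  █↙    █
█    █ ↖ ██↖←←←←   █ █
██████████████████████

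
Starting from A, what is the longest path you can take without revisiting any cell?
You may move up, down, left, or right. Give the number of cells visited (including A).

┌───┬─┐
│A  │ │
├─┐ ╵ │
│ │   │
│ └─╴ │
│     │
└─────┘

Finding longest simple path using DFS:
Start: (0, 0)
Longest path visits 8 cells
Path: A → right → down → right → down → left → left → up

Solution:

┌───┬─┐
│A ↓│ │
├─┐ ╵ │
│B│↳ ↓│
│ └─╴ │
│↑ ← ↲│
└─────┘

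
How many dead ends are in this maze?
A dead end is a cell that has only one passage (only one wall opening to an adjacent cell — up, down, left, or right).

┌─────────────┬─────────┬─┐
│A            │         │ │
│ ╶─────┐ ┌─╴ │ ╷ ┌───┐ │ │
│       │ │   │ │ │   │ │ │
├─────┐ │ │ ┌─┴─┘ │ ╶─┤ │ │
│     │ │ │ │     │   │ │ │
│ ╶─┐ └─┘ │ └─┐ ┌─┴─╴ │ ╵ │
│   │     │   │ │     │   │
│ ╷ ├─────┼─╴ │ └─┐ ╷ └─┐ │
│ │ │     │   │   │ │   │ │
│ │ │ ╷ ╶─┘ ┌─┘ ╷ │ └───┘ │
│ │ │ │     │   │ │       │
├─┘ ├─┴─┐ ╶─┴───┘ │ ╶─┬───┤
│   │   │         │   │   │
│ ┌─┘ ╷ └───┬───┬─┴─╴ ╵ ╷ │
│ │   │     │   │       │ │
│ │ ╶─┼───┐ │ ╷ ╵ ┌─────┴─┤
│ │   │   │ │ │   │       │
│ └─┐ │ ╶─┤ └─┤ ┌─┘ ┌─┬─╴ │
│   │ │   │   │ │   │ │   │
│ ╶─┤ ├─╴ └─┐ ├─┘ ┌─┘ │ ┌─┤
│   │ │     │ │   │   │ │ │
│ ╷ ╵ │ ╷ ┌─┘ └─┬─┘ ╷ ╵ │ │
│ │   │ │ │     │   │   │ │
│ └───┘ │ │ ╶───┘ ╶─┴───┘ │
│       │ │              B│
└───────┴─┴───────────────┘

Checking each cell for number of passages:

Dead ends found at positions:
  (0, 12)
  (1, 7)
  (1, 10)
  (2, 3)
  (2, 6)
  (3, 8)
  (4, 4)
  (4, 11)
  (5, 0)
  (5, 2)
  (5, 6)
  (7, 12)
  (8, 4)
  (8, 6)
  (9, 1)
  (9, 7)
  (9, 10)
  (10, 5)
  (10, 7)
  (10, 12)
  (11, 7)
  (12, 4)
Total dead ends: 22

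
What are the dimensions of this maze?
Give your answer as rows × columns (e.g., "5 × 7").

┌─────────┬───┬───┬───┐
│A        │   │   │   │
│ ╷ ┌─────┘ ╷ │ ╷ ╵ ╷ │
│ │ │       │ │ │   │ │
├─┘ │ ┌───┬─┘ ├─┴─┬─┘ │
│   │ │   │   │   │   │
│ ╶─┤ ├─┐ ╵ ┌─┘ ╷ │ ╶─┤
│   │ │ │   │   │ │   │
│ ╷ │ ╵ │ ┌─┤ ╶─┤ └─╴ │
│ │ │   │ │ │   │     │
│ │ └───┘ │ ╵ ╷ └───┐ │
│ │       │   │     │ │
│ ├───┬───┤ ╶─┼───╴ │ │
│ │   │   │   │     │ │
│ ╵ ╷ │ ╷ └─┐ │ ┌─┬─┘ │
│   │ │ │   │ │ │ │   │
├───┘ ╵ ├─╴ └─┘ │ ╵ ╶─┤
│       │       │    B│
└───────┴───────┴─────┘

Counting the maze dimensions:
Rows (vertical): 9
Columns (horizontal): 11
Dimensions: 9 × 11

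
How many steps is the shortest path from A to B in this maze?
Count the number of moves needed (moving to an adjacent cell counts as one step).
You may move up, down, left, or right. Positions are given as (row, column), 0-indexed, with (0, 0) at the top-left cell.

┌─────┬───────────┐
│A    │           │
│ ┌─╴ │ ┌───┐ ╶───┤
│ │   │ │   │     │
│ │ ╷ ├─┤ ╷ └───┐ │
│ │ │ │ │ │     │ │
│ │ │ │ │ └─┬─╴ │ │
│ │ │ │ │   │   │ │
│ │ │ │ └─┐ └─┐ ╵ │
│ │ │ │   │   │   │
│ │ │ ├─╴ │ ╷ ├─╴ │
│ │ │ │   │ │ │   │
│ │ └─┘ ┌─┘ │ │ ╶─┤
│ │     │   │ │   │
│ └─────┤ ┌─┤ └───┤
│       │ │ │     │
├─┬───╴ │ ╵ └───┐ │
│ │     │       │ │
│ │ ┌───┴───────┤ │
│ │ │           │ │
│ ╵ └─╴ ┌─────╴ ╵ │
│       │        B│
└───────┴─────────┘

Using BFS to find shortest path:
Start: (0, 0), End: (10, 8)
Path found:
(0,0) → (1,0) → (2,0) → (3,0) → (4,0) → (5,0) → (6,0) → (7,0) → (7,1) → (7,2) → (7,3) → (8,3) → (8,2) → (8,1) → (9,1) → (10,1) → (10,2) → (10,3) → (9,3) → (9,4) → (9,5) → (9,6) → (9,7) → (10,7) → (10,8)
Number of steps: 24

Solution:

┌─────┬───────────┐
│A    │           │
│ ┌─╴ │ ┌───┐ ╶───┤
│↓│   │ │   │     │
│ │ ╷ ├─┤ ╷ └───┐ │
│↓│ │ │ │ │     │ │
│ │ │ │ │ └─┬─╴ │ │
│↓│ │ │ │   │   │ │
│ │ │ │ └─┐ └─┐ ╵ │
│↓│ │ │   │   │   │
│ │ │ ├─╴ │ ╷ ├─╴ │
│↓│ │ │   │ │ │   │
│ │ └─┘ ┌─┘ │ │ ╶─┤
│↓│     │   │ │   │
│ └─────┤ ┌─┤ └───┤
│↳ → → ↓│ │ │     │
├─┬───╴ │ ╵ └───┐ │
│ │↓ ← ↲│       │ │
│ │ ┌───┴───────┤ │
│ │↓│  ↱ → → → ↓│ │
│ ╵ └─╴ ┌─────╴ ╵ │
│  ↳ → ↑│      ↳ B│
└───────┴─────────┘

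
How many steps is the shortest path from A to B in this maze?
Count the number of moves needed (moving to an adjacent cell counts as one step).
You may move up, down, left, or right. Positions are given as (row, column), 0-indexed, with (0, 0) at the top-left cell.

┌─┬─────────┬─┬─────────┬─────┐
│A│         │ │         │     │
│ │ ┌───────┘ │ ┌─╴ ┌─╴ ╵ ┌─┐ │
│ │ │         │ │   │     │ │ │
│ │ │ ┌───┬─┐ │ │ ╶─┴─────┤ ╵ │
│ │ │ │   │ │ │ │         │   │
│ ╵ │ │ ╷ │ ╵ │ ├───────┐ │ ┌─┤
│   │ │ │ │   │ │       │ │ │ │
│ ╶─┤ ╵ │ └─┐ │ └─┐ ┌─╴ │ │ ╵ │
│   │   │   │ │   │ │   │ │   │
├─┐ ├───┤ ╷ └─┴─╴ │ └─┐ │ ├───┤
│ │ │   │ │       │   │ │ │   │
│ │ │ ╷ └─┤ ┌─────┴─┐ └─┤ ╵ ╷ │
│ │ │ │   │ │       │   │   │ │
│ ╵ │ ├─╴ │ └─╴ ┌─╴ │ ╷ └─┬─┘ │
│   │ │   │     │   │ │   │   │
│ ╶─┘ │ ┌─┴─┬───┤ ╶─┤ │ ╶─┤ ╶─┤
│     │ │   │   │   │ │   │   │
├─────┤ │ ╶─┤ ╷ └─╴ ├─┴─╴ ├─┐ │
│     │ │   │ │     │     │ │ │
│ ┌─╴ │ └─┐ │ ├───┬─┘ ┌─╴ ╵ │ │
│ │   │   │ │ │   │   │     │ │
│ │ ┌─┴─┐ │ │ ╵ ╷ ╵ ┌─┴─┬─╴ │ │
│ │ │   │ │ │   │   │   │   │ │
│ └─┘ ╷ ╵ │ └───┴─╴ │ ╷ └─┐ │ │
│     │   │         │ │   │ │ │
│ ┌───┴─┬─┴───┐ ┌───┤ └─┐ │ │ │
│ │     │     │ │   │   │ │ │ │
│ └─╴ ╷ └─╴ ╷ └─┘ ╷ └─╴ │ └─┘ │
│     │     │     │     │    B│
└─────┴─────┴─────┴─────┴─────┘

Using BFS to find shortest path:
Start: (0, 0), End: (14, 14)
Path found:
(0,0) → (1,0) → (2,0) → (3,0) → (4,0) → (4,1) → (5,1) → (6,1) → (7,1) → (7,0) → (8,0) → (8,1) → (8,2) → (7,2) → (6,2) → (5,2) → (5,3) → (6,3) → (6,4) → (7,4) → (7,3) → (8,3) → (9,3) → (10,3) → (10,4) → (11,4) → (12,4) → (12,3) → (11,3) → (11,2) → (12,2) → (12,1) → (12,0) → (13,0) → (14,0) → (14,1) → (14,2) → (13,2) → (13,3) → (14,3) → (14,4) → (14,5) → (13,5) → (13,6) → (14,6) → (14,7) → (14,8) → (13,8) → (13,9) → (14,9) → (14,10) → (14,11) → (13,11) → (13,10) → (12,10) → (11,10) → (11,11) → (12,11) → (12,12) → (13,12) → (14,12) → (14,13) → (14,14)
Number of steps: 62

Solution:

┌─┬─────────┬─┬─────────┬─────┐
│A│         │ │         │     │
│ │ ┌───────┘ │ ┌─╴ ┌─╴ ╵ ┌─┐ │
│↓│ │         │ │   │     │ │ │
│ │ │ ┌───┬─┐ │ │ ╶─┴─────┤ ╵ │
│↓│ │ │   │ │ │ │         │   │
│ ╵ │ │ ╷ │ ╵ │ ├───────┐ │ ┌─┤
│↓  │ │ │ │   │ │       │ │ │ │
│ ╶─┤ ╵ │ └─┐ │ └─┐ ┌─╴ │ │ ╵ │
│↳ ↓│   │   │ │   │ │   │ │   │
├─┐ ├───┤ ╷ └─┴─╴ │ └─┐ │ ├───┤
│ │↓│↱ ↓│ │       │   │ │ │   │
│ │ │ ╷ └─┤ ┌─────┴─┐ └─┤ ╵ ╷ │
│ │↓│↑│↳ ↓│ │       │   │   │ │
│ ╵ │ ├─╴ │ └─╴ ┌─╴ │ ╷ └─┬─┘ │
│↓ ↲│↑│↓ ↲│     │   │ │   │   │
│ ╶─┘ │ ┌─┴─┬───┤ ╶─┤ │ ╶─┤ ╶─┤
│↳ → ↑│↓│   │   │   │ │   │   │
├─────┤ │ ╶─┤ ╷ └─╴ ├─┴─╴ ├─┐ │
│     │↓│   │ │     │     │ │ │
│ ┌─╴ │ └─┐ │ ├───┬─┘ ┌─╴ ╵ │ │
│ │   │↳ ↓│ │ │   │   │     │ │
│ │ ┌─┴─┐ │ │ ╵ ╷ ╵ ┌─┴─┬─╴ │ │
│ │ │↓ ↰│↓│ │   │   │↱ ↓│   │ │
│ └─┘ ╷ ╵ │ └───┴─╴ │ ╷ └─┐ │ │
│↓ ← ↲│↑ ↲│         │↑│↳ ↓│ │ │
│ ┌───┴─┬─┴───┐ ┌───┤ └─┐ │ │ │
│↓│  ↱ ↓│  ↱ ↓│ │↱ ↓│↑ ↰│↓│ │ │
│ └─╴ ╷ └─╴ ╷ └─┘ ╷ └─╴ │ └─┘ │
│↳ → ↑│↳ → ↑│↳ → ↑│↳ → ↑│↳ → B│
└─────┴─────┴─────┴─────┴─────┘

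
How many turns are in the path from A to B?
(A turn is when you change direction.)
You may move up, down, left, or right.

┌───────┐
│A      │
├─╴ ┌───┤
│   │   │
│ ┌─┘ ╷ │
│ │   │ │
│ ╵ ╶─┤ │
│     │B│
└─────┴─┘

Directions: right, down, left, down, down, right, up, right, up, right, down, down
Number of turns: 9

Solution:

┌───────┐
│A ↓    │
├─╴ ┌───┤
│↓ ↲│↱ ↓│
│ ┌─┘ ╷ │
│↓│↱ ↑│↓│
│ ╵ ╶─┤ │
│↳ ↑  │B│
└─────┴─┘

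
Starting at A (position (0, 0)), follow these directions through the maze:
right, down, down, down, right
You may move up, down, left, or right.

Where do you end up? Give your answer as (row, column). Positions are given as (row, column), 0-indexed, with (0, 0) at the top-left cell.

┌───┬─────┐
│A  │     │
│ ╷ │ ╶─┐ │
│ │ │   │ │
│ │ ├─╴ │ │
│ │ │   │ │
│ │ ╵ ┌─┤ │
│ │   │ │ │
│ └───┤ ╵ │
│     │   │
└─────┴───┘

Following directions step by step:
Start: (0, 0)
  right: (0, 0) → (0, 1)
  down: (0, 1) → (1, 1)
  down: (1, 1) → (2, 1)
  down: (2, 1) → (3, 1)
  right: (3, 1) → (3, 2)
Final position: (3, 2)

Path taken:

┌───┬─────┐
│A ↓│     │
│ ╷ │ ╶─┐ │
│ │↓│   │ │
│ │ ├─╴ │ │
│ │↓│   │ │
│ │ ╵ ┌─┤ │
│ │↳ B│ │ │
│ └───┤ ╵ │
│     │   │
└─────┴───┘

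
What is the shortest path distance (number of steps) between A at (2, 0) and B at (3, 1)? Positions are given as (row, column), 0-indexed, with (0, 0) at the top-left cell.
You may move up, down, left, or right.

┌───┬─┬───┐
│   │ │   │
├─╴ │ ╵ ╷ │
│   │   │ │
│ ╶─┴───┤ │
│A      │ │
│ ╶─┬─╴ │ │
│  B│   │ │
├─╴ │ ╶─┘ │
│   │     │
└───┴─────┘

Finding path from (2, 0) to (3, 1):
Path: (2,0) → (3,0) → (3,1)
Distance: 2 steps

Solution:

┌───┬─┬───┐
│   │ │   │
├─╴ │ ╵ ╷ │
│   │   │ │
│ ╶─┴───┤ │
│A      │ │
│ ╶─┬─╴ │ │
│↳ B│   │ │
├─╴ │ ╶─┘ │
│   │     │
└───┴─────┘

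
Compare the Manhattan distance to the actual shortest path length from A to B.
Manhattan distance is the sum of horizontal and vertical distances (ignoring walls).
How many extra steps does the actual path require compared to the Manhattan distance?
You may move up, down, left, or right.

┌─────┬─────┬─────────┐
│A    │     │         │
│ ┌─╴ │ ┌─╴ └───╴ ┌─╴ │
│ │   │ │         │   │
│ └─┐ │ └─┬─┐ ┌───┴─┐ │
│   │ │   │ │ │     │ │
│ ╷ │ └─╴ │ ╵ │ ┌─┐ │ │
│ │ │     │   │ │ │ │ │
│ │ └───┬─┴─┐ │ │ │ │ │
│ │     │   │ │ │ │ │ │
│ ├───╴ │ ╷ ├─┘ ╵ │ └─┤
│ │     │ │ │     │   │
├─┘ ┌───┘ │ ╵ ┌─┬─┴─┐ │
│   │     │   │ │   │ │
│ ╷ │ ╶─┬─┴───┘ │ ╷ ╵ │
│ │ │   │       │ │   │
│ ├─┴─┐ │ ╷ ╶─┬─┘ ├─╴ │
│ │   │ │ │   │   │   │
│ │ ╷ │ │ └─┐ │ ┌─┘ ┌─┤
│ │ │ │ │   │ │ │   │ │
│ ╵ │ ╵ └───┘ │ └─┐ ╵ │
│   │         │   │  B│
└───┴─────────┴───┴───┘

Manhattan distance: |10 - 0| + |10 - 0| = 20
Actual path length: 54
Extra steps: 54 - 20 = 34

Solution:

┌─────┬─────┬─────────┐
│A    │     │         │
│ ┌─╴ │ ┌─╴ └───╴ ┌─╴ │
│↓│   │ │         │   │
│ └─┐ │ └─┬─┐ ┌───┴─┐ │
│↳ ↓│ │   │ │ │↱ → ↓│ │
│ ╷ │ └─╴ │ ╵ │ ┌─┐ │ │
│ │↓│     │   │↑│ │↓│ │
│ │ └───┬─┴─┐ │ │ │ │ │
│ │↳ → ↓│↱ ↓│ │↑│ │↓│ │
│ ├───╴ │ ╷ ├─┘ ╵ │ └─┤
│ │↓ ← ↲│↑│↓│↱ ↑  │↳ ↓│
├─┘ ┌───┘ │ ╵ ┌─┬─┴─┐ │
│↓ ↲│↱ → ↑│↳ ↑│ │   │↓│
│ ╷ │ ╶─┬─┴───┘ │ ╷ ╵ │
│↓│ │↑ ↰│       │ │  ↓│
│ ├─┴─┐ │ ╷ ╶─┬─┘ ├─╴ │
│↓│↱ ↓│↑│ │   │   │↓ ↲│
│ │ ╷ │ │ └─┐ │ ┌─┘ ┌─┤
│↓│↑│↓│↑│   │ │ │  ↓│ │
│ ╵ │ ╵ └───┘ │ └─┐ ╵ │
│↳ ↑│↳ ↑      │   │↳ B│
└───┴─────────┴───┴───┘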